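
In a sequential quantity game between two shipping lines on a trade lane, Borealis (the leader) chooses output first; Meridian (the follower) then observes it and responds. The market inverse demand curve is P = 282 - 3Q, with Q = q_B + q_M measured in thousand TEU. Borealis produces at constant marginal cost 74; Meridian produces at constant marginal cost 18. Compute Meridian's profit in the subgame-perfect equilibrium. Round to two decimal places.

Solve by backward induction. Given q_B, the follower Meridian maximises π_M = (282 - 3q_B - 3q_M)q_M - 18q_M.
∂π_M/∂q_M = 264 - 3q_B - 6q_M = 0 gives the reaction function q_M = (264 - 3q_B)/6.
The leader anticipates this reaction. Substituting into P = 282 - 3Q gives P = 150 - (3/2)q_B, so π_B = (150 - (3/2)q_B)q_B - 74q_B.
Leader FOC: 76 - 3q_B = 0, so q_B = 76/3.
Then q_M = (264 - 3·(76/3))/6 = 94/3.
Price P = 282 - 3·(170/3) = 112.
Meridian's profit: (112 - 18)·(94/3) = 2945.3333.

2945.33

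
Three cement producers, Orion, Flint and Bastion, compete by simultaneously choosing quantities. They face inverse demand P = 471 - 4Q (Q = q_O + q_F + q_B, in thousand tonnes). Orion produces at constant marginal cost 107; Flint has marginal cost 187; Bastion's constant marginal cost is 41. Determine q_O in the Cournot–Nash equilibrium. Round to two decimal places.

23.63

Orion's profit: π_O = (471 - 4Q)q_O - (107q_O). Setting ∂π_O/∂q_O = 0: 364 - 8q_O - 4(q_F + q_B) = 0.
Flint's first-order condition: 284 - 8q_F - 4(q_O + q_B) = 0.
Bastion's first-order condition: 430 - 8q_B - 4(q_O + q_F) = 0.
Summing all 3 equations gives 1078 − 16Q = 0, hence Q = 539/8.
Back-substituting: q_O = (364 − 539/2)/4 = 189/8, q_F = (284 − 539/2)/4 = 29/8, q_B = (430 − 539/2)/4 = 321/8.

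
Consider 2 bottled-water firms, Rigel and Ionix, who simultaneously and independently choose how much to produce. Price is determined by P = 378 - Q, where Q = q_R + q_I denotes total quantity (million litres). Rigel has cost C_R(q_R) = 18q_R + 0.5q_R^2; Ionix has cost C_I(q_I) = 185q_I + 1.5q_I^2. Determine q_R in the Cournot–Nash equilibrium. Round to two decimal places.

114.79

Rigel's profit: π_R = (378 - Q)q_R - (18q_R + (1/2)q_R²). Setting ∂π_R/∂q_R = 0: 360 - 3q_R - (q_I) = 0.
Ionix's profit: π_I = (378 - Q)q_I - (185q_I + (3/2)q_I²). Setting ∂π_I/∂q_I = 0: 193 - 5q_I - (q_R) = 0.
So q_R = (360 - q_I)/3 and q_I = (193 - q_R)/5.
Solving the pair: q_R = 1607/14, q_I = 219/14.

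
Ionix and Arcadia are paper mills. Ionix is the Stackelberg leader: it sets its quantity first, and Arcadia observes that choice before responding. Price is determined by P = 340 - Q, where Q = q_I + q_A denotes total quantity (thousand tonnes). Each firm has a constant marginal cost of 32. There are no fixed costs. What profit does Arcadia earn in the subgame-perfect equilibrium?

5929

Solve by backward induction. Given q_I, the follower Arcadia maximises π_A = (340 - q_I - q_A)q_A - 32q_A.
∂π_A/∂q_A = 308 - q_I - 2q_A = 0 gives the reaction function q_A = (308 - q_I)/2.
Ionix substitutes q_A(q_I) into its own profit: π_I = q_I(340 - q_I - (308 - q_I)/2) - 32q_I = (186 - (1/2)q_I)q_I - 32q_I.
The leader's first-order condition 154 - q_I = 0 yields q_I = 154.
Then q_A = (308 - 154)/2 = 77.
Price P = 340 - 231 = 109.
Arcadia's profit: (109 - 32)·77 = 5929.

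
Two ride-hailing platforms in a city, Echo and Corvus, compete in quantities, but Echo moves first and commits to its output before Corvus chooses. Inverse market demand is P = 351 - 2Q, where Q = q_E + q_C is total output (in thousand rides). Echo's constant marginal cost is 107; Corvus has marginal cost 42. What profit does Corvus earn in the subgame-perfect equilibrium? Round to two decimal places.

6022.53

Solve by backward induction. Given q_E, the follower Corvus maximises π_C = (351 - 2q_E - 2q_C)q_C - 42q_C.
Setting the follower's marginal profit to zero, 309 - 2q_E - 4q_C = 0, i.e. q_C = (309 - 2q_E)/4.
Echo substitutes q_C(q_E) into its own profit: π_E = q_E(351 - 2q_E - (309 - 2q_E)/2) - 107q_E = (393/2 - q_E)q_E - 107q_E.
Leader FOC: 179/2 - 2q_E = 0, so q_E = 179/4.
Then q_C = (309 - 2·(179/4))/4 = 439/8.
Price P = 351 - 2·(797/8) = 607/4.
Corvus's profit: (607/4 - 42)·(439/8) = 6022.5313.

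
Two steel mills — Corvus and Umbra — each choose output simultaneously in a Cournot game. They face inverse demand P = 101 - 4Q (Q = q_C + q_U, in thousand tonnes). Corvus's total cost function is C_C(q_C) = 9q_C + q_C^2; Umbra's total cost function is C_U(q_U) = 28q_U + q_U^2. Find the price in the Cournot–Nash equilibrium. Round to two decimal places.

53.86

Corvus's profit: π_C = (101 - 4Q)q_C - (9q_C + q_C²). Setting ∂π_C/∂q_C = 0: 92 - 10q_C - 4(q_U) = 0.
Umbra's first-order condition: 73 - 10q_U - 4(q_C) = 0.
Best responses: q_C = (92 - 4q_U)/10, q_U = (73 - 4q_C)/10.
Substituting one into the other gives q_C = 157/21 and q_U = 181/42.
Total output Q = 165/14, so price P = 101 - 4·(165/14) = 377/7.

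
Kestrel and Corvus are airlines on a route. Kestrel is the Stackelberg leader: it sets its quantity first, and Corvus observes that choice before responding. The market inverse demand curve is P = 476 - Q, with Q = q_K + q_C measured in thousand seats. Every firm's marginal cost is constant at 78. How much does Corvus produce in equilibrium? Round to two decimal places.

99.50

Solve by backward induction. Given q_K, the follower Corvus maximises π_C = (476 - q_K - q_C)q_C - 78q_C.
Setting the follower's marginal profit to zero, 398 - q_K - 2q_C = 0, i.e. q_C = (398 - q_K)/2.
Kestrel substitutes q_C(q_K) into its own profit: π_K = q_K(476 - q_K - (398 - q_K)/2) - 78q_K = (277 - (1/2)q_K)q_K - 78q_K.
The leader's first-order condition 199 - q_K = 0 yields q_K = 199.
Then q_C = (398 - 199)/2 = 199/2.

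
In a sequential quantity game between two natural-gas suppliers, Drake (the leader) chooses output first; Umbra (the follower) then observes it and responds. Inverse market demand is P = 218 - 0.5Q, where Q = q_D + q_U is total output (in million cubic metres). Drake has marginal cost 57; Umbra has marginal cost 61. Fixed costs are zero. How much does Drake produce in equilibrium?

165

The follower Umbra best-responds to any q_D: π_U = (218 - 0.5Q)q_U - 61q_U.
Setting the follower's marginal profit to zero, 157 - (1/2)q_D - q_U = 0, i.e. q_U = (157 - (1/2)q_D).
The leader anticipates this reaction. Substituting into P = 218 - 0.5Q gives P = 279/2 - (1/4)q_D, so π_D = (279/2 - (1/4)q_D)q_D - 57q_D.
Leader FOC: 165/2 - (1/2)q_D = 0, so q_D = 165.
Then q_U = (157 - (1/2)·165) = 149/2.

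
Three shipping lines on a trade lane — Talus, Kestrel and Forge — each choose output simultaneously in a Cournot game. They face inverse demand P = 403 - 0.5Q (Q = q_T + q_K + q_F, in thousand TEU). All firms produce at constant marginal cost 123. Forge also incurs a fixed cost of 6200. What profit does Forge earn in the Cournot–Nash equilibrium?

3600

A representative firm's profit is π_i = q_i(403 - 0.5Q) - 123q_i.
Setting ∂π_i/∂q_i = 0 with rivals' quantities fixed: 280 - q_i - (1/2)·Σ_{j≠i} q_j = 0.
By symmetry each firm produces the same amount; substituting Σ_{j≠i} q_j = 2q_i yields q_i = 280/2 = 140.
Price P = 403 - (1/2)·420 = 193.
Forge's profit: (193 - 123)·140 - 6200 = 3600.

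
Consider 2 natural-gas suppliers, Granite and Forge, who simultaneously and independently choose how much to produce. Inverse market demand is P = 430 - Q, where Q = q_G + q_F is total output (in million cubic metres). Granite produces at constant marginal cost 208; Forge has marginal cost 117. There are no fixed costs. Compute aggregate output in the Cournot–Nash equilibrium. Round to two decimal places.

Granite's profit: π_G = (430 - Q)q_G - (208q_G). Setting ∂π_G/∂q_G = 0: 222 - 2q_G - (q_F) = 0.
Forge's profit: π_F = (430 - Q)q_F - (117q_F). Setting ∂π_F/∂q_F = 0: 313 - 2q_F - (q_G) = 0.
Best responses: q_G = (222 - q_F)/2, q_F = (313 - q_G)/2.
Solving the pair: q_G = 131/3, q_F = 404/3.
Total output Q = 131/3 + 404/3 = 535/3.

178.33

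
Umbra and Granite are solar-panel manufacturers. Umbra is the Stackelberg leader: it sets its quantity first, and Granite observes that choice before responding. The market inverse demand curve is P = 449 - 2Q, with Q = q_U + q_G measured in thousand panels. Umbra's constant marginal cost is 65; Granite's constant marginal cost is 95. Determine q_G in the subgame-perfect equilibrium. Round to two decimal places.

Solve by backward induction. Given q_U, the follower Granite maximises π_G = (449 - 2q_U - 2q_G)q_G - 95q_G.
Follower FOC: 354 - 2q_U - 4q_G = 0, so q_G(q_U) = (354 - 2q_U)/4.
The leader anticipates this reaction. Substituting into P = 449 - 2Q gives P = 272 - q_U, so π_U = (272 - q_U)q_U - 65q_U.
The leader's first-order condition 207 - 2q_U = 0 yields q_U = 207/2.
Then q_G = (354 - 2·(207/2))/4 = 147/4.

36.75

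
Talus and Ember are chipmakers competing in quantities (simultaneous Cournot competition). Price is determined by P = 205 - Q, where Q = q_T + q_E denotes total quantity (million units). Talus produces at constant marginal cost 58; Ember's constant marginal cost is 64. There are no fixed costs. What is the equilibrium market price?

Talus's profit: π_T = (205 - Q)q_T - (58q_T). Setting ∂π_T/∂q_T = 0: 147 - 2q_T - (q_E) = 0.
Ember's first-order condition: 141 - 2q_E - (q_T) = 0.
So q_T = (147 - q_E)/2 and q_E = (141 - q_T)/2.
Substituting one into the other gives q_T = 51 and q_E = 45.
Total output Q = 96, so price P = 205 - 96 = 109.

109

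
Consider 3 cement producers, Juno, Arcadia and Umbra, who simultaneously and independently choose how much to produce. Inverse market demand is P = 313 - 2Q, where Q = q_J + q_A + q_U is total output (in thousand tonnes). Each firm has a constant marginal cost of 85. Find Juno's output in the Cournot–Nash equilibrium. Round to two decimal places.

Each firm earns π_i = (313 - 2Q)q_i - 85q_i.
First-order condition (treating rivals' output as given): 228 - 4q_i - 2·Σ_{j≠i} q_j = 0.
By symmetry each firm produces the same amount; substituting Σ_{j≠i} q_j = 2q_i yields q_i = 228/8 = 57/2.

28.50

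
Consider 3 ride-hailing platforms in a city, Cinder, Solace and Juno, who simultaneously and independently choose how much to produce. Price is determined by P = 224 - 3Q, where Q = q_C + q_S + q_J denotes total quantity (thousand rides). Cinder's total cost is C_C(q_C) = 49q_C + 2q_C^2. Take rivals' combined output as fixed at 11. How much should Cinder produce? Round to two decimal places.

14.20

With rivals' combined output fixed at 11, Cinder's profit is π_C = (224 - 3·11 - 3q_C)q_C - (49q_C + 2q_C²) = (191 - 3q_C)q_C - (49q_C + 2q_C²).
∂π_C/∂q_C = 142 - 10q_C = 0, so q_C = 71/5.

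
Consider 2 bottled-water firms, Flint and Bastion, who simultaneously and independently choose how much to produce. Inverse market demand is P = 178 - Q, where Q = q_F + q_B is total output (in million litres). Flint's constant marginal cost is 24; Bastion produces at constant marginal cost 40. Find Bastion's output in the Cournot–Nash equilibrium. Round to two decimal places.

Flint's profit: π_F = (178 - Q)q_F - (24q_F). Setting ∂π_F/∂q_F = 0: 154 - 2q_F - (q_B) = 0.
Bastion's first-order condition: 138 - 2q_B - (q_F) = 0.
Rearranging gives the reaction functions q_F = (154 - q_B)/2 and q_B = (138 - q_F)/2.
Solving the pair: q_F = 170/3, q_B = 122/3.

40.67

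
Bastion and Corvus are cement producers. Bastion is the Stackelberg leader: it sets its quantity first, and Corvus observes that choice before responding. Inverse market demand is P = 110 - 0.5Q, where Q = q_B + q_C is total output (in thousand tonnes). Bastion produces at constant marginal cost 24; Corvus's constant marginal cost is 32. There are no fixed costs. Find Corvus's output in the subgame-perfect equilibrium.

31

Solve by backward induction. Given q_B, the follower Corvus maximises π_C = (110 - (1/2)q_B - (1/2)q_C)q_C - 32q_C.
∂π_C/∂q_C = 78 - (1/2)q_B - q_C = 0 gives the reaction function q_C = (78 - (1/2)q_B).
Bastion substitutes q_C(q_B) into its own profit: π_B = q_B(110 - (1/2)q_B - (78 - (1/2)q_B)/2) - 24q_B = (71 - (1/4)q_B)q_B - 24q_B.
Maximising: ∂π_B/∂q_B = 47 - (1/2)q_B = 0, giving q_B = 94.
Then q_C = (78 - (1/2)·94) = 31.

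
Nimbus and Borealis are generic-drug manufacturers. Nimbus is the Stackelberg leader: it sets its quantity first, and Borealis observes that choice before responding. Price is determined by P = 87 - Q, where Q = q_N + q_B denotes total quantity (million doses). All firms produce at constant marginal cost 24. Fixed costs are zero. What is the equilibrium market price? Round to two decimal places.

39.75

Solve by backward induction. Given q_N, the follower Borealis maximises π_B = (87 - q_N - q_B)q_B - 24q_B.
∂π_B/∂q_B = 63 - q_N - 2q_B = 0 gives the reaction function q_B = (63 - q_N)/2.
Nimbus substitutes q_B(q_N) into its own profit: π_N = q_N(87 - q_N - (63 - q_N)/2) - 24q_N = (111/2 - (1/2)q_N)q_N - 24q_N.
Maximising: ∂π_N/∂q_N = 63/2 - q_N = 0, giving q_N = 63/2.
Then q_B = (63 - 63/2)/2 = 63/4.
Total output Q = 189/4, so price P = 87 - 189/4 = 159/4.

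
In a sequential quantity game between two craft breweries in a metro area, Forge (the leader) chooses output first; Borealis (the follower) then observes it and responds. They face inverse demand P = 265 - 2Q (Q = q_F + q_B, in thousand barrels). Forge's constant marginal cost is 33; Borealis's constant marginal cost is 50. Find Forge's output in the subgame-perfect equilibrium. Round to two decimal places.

62.25

Solve by backward induction. Given q_F, the follower Borealis maximises π_B = (265 - 2q_F - 2q_B)q_B - 50q_B.
Follower FOC: 215 - 2q_F - 4q_B = 0, so q_B(q_F) = (215 - 2q_F)/4.
The leader anticipates this reaction. Substituting into P = 265 - 2Q gives P = 315/2 - q_F, so π_F = (315/2 - q_F)q_F - 33q_F.
The leader's first-order condition 249/2 - 2q_F = 0 yields q_F = 249/4.
Then q_B = (215 - 2·(249/4))/4 = 181/8.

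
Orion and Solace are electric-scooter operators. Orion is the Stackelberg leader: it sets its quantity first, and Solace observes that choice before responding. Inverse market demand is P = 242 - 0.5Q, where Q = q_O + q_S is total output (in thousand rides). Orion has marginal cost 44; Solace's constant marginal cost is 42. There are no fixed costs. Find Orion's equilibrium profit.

9604

The follower Solace best-responds to any q_O: π_S = (242 - 0.5Q)q_S - 42q_S.
Follower FOC: 200 - (1/2)q_O - q_S = 0, so q_S(q_O) = (200 - (1/2)q_O).
Orion substitutes q_S(q_O) into its own profit: π_O = q_O(242 - (1/2)q_O - (200 - (1/2)q_O)/2) - 44q_O = (142 - (1/4)q_O)q_O - 44q_O.
The leader's first-order condition 98 - (1/2)q_O = 0 yields q_O = 196.
Then q_S = (200 - (1/2)·196) = 102.
Price P = 242 - (1/2)·298 = 93.
Orion's profit: (93 - 44)·196 = 9604.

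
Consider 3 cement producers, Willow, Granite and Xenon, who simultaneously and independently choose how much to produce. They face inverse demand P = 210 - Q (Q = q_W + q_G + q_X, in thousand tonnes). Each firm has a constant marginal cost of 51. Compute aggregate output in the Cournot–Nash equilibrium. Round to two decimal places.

119.25

A representative firm's profit is π_i = q_i(210 - Q) - 51q_i.
Setting ∂π_i/∂q_i = 0 with rivals' quantities fixed: 159 - 2q_i - Σ_{j≠i} q_j = 0.
By symmetry each firm produces the same amount; substituting Σ_{j≠i} q_j = 2q_i yields q_i = 159/4.
Total output Q = 159/4 + 159/4 + 159/4 = 477/4.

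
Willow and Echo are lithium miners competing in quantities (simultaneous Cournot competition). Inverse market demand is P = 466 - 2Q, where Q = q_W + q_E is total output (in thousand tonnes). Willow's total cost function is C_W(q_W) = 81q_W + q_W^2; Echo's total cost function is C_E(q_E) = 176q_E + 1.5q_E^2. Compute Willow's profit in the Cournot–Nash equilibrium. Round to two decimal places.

9293.40

Willow's profit: π_W = (466 - 2Q)q_W - (81q_W + q_W²). Setting ∂π_W/∂q_W = 0: 385 - 6q_W - 2(q_E) = 0.
Echo's first-order condition: 290 - 7q_E - 2(q_W) = 0.
Rearranging gives the reaction functions q_W = (385 - 2q_E)/6 and q_E = (290 - 2q_W)/7.
Solving the pair: q_W = 55.6579, q_E = 485/19.
Price P = 466 - 2·81.1842 = 303.6316.
Willow's profit: 303.6316·55.6579 - 81·55.6579 - 55.6579² = 9293.4037.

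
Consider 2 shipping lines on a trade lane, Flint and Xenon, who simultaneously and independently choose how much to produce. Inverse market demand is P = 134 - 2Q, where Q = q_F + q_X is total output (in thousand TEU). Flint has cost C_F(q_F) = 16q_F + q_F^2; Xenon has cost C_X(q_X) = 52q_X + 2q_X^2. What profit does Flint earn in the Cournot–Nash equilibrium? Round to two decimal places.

Flint's profit: π_F = (134 - 2Q)q_F - (16q_F + q_F²). Setting ∂π_F/∂q_F = 0: 118 - 6q_F - 2(q_X) = 0.
Xenon's first-order condition: 82 - 8q_X - 2(q_F) = 0.
Rearranging gives the reaction functions q_F = (118 - 2q_X)/6 and q_X = (82 - 2q_F)/8.
Solving the pair: q_F = 195/11, q_X = 64/11.
Price P = 134 - 2·(259/11) = 956/11.
Flint's profit: (956/11)·(195/11) - 16·(195/11) - (195/11)² = 942.7686.

942.77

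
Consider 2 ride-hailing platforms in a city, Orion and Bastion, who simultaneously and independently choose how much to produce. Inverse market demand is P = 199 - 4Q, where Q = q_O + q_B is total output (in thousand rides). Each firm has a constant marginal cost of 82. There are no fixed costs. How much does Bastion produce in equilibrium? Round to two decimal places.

Each firm earns π_i = (199 - 4Q)q_i - 82q_i.
Setting ∂π_i/∂q_i = 0 with rivals' quantities fixed: 117 - 8q_i - 4q_j = 0.
With identical firms every q_j equals q_i, so q_j = q_i and 117 = 12q_i, giving q_i = 39/4.

9.75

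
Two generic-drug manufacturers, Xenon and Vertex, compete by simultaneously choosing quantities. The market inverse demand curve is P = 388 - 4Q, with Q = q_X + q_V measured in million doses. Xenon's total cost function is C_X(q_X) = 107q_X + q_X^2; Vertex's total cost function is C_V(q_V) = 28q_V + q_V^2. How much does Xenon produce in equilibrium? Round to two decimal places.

16.31

Xenon's profit: π_X = (388 - 4Q)q_X - (107q_X + q_X²). Setting ∂π_X/∂q_X = 0: 281 - 10q_X - 4(q_V) = 0.
Vertex's first-order condition: 360 - 10q_V - 4(q_X) = 0.
So q_X = (281 - 4q_V)/10 and q_V = (360 - 4q_X)/10.
Substituting one into the other gives q_X = 685/42 and q_V = 619/21.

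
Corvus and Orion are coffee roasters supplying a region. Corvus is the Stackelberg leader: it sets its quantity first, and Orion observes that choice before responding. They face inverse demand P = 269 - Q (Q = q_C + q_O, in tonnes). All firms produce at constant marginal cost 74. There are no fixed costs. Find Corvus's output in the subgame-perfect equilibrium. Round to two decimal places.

The follower Orion best-responds to any q_C: π_O = (269 - Q)q_O - 74q_O.
Setting the follower's marginal profit to zero, 195 - q_C - 2q_O = 0, i.e. q_O = (195 - q_C)/2.
Corvus substitutes q_O(q_C) into its own profit: π_C = q_C(269 - q_C - (195 - q_C)/2) - 74q_C = (343/2 - (1/2)q_C)q_C - 74q_C.
The leader's first-order condition 195/2 - q_C = 0 yields q_C = 195/2.
Then q_O = (195 - 195/2)/2 = 195/4.

97.50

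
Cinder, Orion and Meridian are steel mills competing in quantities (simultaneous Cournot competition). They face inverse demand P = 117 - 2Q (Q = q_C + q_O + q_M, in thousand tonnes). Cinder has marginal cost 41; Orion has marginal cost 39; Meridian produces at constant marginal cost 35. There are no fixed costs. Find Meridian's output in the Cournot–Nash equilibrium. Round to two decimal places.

Cinder's profit: π_C = (117 - 2Q)q_C - (41q_C). Setting ∂π_C/∂q_C = 0: 76 - 4q_C - 2(q_O + q_M) = 0.
Orion's first-order condition: 78 - 4q_O - 2(q_C + q_M) = 0.
Meridian's profit: π_M = (117 - 2Q)q_M - (35q_M). Setting ∂π_M/∂q_M = 0: 82 - 4q_M - 2(q_C + q_O) = 0.
Adding the 3 first-order conditions: 236 − 8Q = 0, so Q = 59/2.
Back-substituting: q_C = (76 − 59)/2 = 17/2, q_O = (78 − 59)/2 = 19/2, q_M = (82 − 59)/2 = 23/2.

11.50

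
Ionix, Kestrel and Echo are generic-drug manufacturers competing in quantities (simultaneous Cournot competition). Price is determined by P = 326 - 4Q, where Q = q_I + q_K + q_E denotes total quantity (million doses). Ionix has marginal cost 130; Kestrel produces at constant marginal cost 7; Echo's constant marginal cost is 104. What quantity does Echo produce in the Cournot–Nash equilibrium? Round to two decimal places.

9.44

Ionix's profit: π_I = (326 - 4Q)q_I - (130q_I). Setting ∂π_I/∂q_I = 0: 196 - 8q_I - 4(q_K + q_E) = 0.
Kestrel's first-order condition: 319 - 8q_K - 4(q_I + q_E) = 0.
Echo's first-order condition: 222 - 8q_E - 4(q_I + q_K) = 0.
Adding the 3 first-order conditions: 737 − 16Q = 0, so Q = 737/16.
Back-substituting: q_I = (196 − 737/4)/4 = 47/16, q_K = (319 − 737/4)/4 = 539/16, q_E = (222 − 737/4)/4 = 151/16.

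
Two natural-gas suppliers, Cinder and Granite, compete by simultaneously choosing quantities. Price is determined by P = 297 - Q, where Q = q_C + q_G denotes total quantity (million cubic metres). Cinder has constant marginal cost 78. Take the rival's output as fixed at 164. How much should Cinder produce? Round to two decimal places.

With the rival's output fixed at 164, Cinder's profit is π_C = (297 - 164 - q_C)q_C - (78q_C) = (133 - q_C)q_C - (78q_C).
∂π_C/∂q_C = 55 - 2q_C = 0, so q_C = 55/2.

27.50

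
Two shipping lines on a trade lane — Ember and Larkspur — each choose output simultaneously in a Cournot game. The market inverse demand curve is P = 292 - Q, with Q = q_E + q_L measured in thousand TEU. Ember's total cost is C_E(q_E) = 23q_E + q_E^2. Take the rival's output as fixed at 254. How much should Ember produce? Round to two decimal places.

With the rival's output fixed at 254, Ember's profit is π_E = (292 - 254 - q_E)q_E - (23q_E + q_E²) = (38 - q_E)q_E - (23q_E + q_E²).
∂π_E/∂q_E = 15 - 4q_E = 0, so q_E = 15/4.

3.75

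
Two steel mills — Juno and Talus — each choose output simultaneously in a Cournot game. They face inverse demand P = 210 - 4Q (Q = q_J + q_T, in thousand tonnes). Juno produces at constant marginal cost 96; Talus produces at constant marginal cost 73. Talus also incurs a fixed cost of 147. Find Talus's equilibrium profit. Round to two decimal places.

Juno's profit: π_J = (210 - 4Q)q_J - (96q_J). Setting ∂π_J/∂q_J = 0: 114 - 8q_J - 4(q_T) = 0.
Talus's first-order condition: 137 - 8q_T - 4(q_J) = 0.
So q_J = (114 - 4q_T)/8 and q_T = (137 - 4q_J)/8.
Substituting one into the other gives q_J = 91/12 and q_T = 40/3.
Price P = 210 - 4·(251/12) = 379/3.
Talus's profit: (379/3 - 73)·(40/3) - 147 = 564.1111.

564.11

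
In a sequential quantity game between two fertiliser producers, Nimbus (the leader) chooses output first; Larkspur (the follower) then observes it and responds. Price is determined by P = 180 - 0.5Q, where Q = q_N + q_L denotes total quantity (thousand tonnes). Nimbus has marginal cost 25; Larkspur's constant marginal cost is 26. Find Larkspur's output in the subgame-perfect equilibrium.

Solve by backward induction. Given q_N, the follower Larkspur maximises π_L = (180 - (1/2)q_N - (1/2)q_L)q_L - 26q_L.
Setting the follower's marginal profit to zero, 154 - (1/2)q_N - q_L = 0, i.e. q_L = (154 - (1/2)q_N).
The leader anticipates this reaction. Substituting into P = 180 - 0.5Q gives P = 103 - (1/4)q_N, so π_N = (103 - (1/4)q_N)q_N - 25q_N.
The leader's first-order condition 78 - (1/2)q_N = 0 yields q_N = 156.
Then q_L = (154 - (1/2)·156) = 76.

76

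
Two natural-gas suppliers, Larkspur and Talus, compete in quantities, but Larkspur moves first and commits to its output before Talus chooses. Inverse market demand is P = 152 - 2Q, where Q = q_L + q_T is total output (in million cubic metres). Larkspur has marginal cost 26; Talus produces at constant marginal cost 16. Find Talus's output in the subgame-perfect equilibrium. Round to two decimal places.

The follower Talus best-responds to any q_L: π_T = (152 - 2Q)q_T - 16q_T.
∂π_T/∂q_T = 136 - 2q_L - 4q_T = 0 gives the reaction function q_T = (136 - 2q_L)/4.
Larkspur substitutes q_T(q_L) into its own profit: π_L = q_L(152 - 2q_L - (136 - 2q_L)/2) - 26q_L = (84 - q_L)q_L - 26q_L.
Leader FOC: 58 - 2q_L = 0, so q_L = 29.
Then q_T = (136 - 2·29)/4 = 39/2.

19.50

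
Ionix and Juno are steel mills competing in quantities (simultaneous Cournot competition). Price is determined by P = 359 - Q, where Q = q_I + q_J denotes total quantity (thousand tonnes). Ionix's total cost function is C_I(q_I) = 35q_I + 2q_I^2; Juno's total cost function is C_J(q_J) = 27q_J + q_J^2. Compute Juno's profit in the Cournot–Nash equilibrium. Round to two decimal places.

Ionix's profit: π_I = (359 - Q)q_I - (35q_I + 2q_I²). Setting ∂π_I/∂q_I = 0: 324 - 6q_I - (q_J) = 0.
Juno's first-order condition: 332 - 4q_J - (q_I) = 0.
Rearranging gives the reaction functions q_I = (324 - q_J)/6 and q_J = (332 - q_I)/4.
Substituting one into the other gives q_I = 964/23 and q_J = 1668/23.
Price P = 359 - 114.4348 = 244.5652.
Juno's profit: 244.5652·(1668/23) - 27·(1668/23) - (1668/23)² = 10518.8053.

10518.81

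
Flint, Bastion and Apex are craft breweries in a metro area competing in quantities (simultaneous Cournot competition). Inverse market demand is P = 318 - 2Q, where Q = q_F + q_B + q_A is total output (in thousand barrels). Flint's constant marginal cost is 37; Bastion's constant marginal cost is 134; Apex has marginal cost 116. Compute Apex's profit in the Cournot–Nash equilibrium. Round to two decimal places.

621.28

Flint's profit: π_F = (318 - 2Q)q_F - (37q_F). Setting ∂π_F/∂q_F = 0: 281 - 4q_F - 2(q_B + q_A) = 0.
Bastion's profit: π_B = (318 - 2Q)q_B - (134q_B). Setting ∂π_B/∂q_B = 0: 184 - 4q_B - 2(q_F + q_A) = 0.
Apex's profit: π_A = (318 - 2Q)q_A - (116q_A). Setting ∂π_A/∂q_A = 0: 202 - 4q_A - 2(q_F + q_B) = 0.
Adding the 3 first-order conditions: 667 − 8Q = 0, so Q = 667/8.
Back-substituting: q_F = (281 − 667/4)/2 = 457/8, q_B = (184 − 667/4)/2 = 69/8, q_A = (202 − 667/4)/2 = 141/8.
Price P = 318 - 2·(667/8) = 605/4.
Apex's profit: (605/4 - 116)·(141/8) = 621.2813.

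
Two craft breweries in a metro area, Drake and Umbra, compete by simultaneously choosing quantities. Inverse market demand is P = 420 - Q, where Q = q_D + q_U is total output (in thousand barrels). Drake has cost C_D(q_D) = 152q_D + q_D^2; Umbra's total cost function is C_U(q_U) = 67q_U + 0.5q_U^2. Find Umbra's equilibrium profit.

Drake's profit: π_D = (420 - Q)q_D - (152q_D + q_D²). Setting ∂π_D/∂q_D = 0: 268 - 4q_D - (q_U) = 0.
Umbra's first-order condition: 353 - 3q_U - (q_D) = 0.
Best responses: q_D = (268 - q_U)/4, q_U = (353 - q_D)/3.
Solving the pair: q_D = 41, q_U = 104.
Price P = 420 - 145 = 275.
Umbra's profit: 275·104 - 67·104 - (1/2)·104² = 16224.

16224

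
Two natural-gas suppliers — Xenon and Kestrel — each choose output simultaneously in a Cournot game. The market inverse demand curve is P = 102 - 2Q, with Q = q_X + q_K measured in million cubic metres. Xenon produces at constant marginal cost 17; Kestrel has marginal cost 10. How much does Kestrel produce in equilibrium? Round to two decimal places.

16.50

Xenon's profit: π_X = (102 - 2Q)q_X - (17q_X). Setting ∂π_X/∂q_X = 0: 85 - 4q_X - 2(q_K) = 0.
Kestrel's profit: π_K = (102 - 2Q)q_K - (10q_K). Setting ∂π_K/∂q_K = 0: 92 - 4q_K - 2(q_X) = 0.
So q_X = (85 - 2q_K)/4 and q_K = (92 - 2q_X)/4.
Substituting one into the other gives q_X = 13 and q_K = 33/2.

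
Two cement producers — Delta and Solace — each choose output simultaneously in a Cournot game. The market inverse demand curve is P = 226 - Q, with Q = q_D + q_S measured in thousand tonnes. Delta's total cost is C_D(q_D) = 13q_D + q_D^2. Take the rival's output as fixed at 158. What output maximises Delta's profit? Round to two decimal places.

With the rival's output fixed at 158, Delta's profit is π_D = (226 - 158 - q_D)q_D - (13q_D + q_D²) = (68 - q_D)q_D - (13q_D + q_D²).
∂π_D/∂q_D = 55 - 4q_D = 0, so q_D = 55/4.

13.75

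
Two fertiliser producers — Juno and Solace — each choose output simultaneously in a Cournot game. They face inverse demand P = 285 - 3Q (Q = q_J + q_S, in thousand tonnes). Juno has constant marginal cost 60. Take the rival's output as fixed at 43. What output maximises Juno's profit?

16

With the rival's output fixed at 43, Juno's profit is π_J = (285 - 3·43 - 3q_J)q_J - (60q_J) = (156 - 3q_J)q_J - (60q_J).
∂π_J/∂q_J = 96 - 6q_J = 0, so q_J = 16.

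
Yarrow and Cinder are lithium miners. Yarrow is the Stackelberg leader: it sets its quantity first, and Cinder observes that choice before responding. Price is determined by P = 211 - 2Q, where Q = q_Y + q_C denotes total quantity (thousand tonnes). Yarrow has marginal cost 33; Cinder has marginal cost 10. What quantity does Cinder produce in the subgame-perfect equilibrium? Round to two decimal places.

Solve by backward induction. Given q_Y, the follower Cinder maximises π_C = (211 - 2q_Y - 2q_C)q_C - 10q_C.
Follower FOC: 201 - 2q_Y - 4q_C = 0, so q_C(q_Y) = (201 - 2q_Y)/4.
Yarrow substitutes q_C(q_Y) into its own profit: π_Y = q_Y(211 - 2q_Y - (201 - 2q_Y)/2) - 33q_Y = (221/2 - q_Y)q_Y - 33q_Y.
Leader FOC: 155/2 - 2q_Y = 0, so q_Y = 155/4.
Then q_C = (201 - 2·(155/4))/4 = 247/8.

30.88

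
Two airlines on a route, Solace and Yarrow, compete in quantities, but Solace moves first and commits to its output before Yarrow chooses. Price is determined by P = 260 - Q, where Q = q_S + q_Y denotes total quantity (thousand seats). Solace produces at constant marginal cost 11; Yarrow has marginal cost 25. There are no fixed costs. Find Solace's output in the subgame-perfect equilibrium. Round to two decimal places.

131.50

Solve by backward induction. Given q_S, the follower Yarrow maximises π_Y = (260 - q_S - q_Y)q_Y - 25q_Y.
Setting the follower's marginal profit to zero, 235 - q_S - 2q_Y = 0, i.e. q_Y = (235 - q_S)/2.
Solace substitutes q_Y(q_S) into its own profit: π_S = q_S(260 - q_S - (235 - q_S)/2) - 11q_S = (285/2 - (1/2)q_S)q_S - 11q_S.
The leader's first-order condition 263/2 - q_S = 0 yields q_S = 263/2.
Then q_Y = (235 - 263/2)/2 = 207/4.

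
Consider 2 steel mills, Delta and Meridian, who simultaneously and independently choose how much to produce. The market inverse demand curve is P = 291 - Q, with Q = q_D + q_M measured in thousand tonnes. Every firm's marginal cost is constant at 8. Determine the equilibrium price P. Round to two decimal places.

Each firm earns π_i = (291 - Q)q_i - 8q_i.
Setting ∂π_i/∂q_i = 0 with rivals' quantities fixed: 283 - 2q_i - q_j = 0.
With identical firms every q_j equals q_i, so q_j = q_i and 283 = 3q_i, giving q_i = 283/3.
Total output Q = 566/3, so price P = 291 - 566/3 = 307/3.

102.33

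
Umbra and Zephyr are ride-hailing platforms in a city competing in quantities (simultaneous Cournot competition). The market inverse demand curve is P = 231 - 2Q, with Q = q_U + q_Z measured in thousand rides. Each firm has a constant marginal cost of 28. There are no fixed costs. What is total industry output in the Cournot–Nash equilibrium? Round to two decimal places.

A representative firm's profit is π_i = q_i(231 - 2Q) - 28q_i.
First-order condition (treating rivals' output as given): 203 - 4q_i - 2q_j = 0.
By symmetry each firm produces the same amount; substituting q_j = q_i yields q_i = 203/6.
Total output Q = 203/6 + 203/6 = 203/3.

67.67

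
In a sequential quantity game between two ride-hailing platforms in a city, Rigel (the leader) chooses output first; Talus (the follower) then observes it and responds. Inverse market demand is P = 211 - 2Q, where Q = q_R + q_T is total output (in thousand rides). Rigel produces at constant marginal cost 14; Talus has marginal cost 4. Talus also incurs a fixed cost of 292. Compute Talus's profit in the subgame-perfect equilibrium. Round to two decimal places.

1318.28

The follower Talus best-responds to any q_R: π_T = (211 - 2Q)q_T - 4q_T.
∂π_T/∂q_T = 207 - 2q_R - 4q_T = 0 gives the reaction function q_T = (207 - 2q_R)/4.
The leader anticipates this reaction. Substituting into P = 211 - 2Q gives P = 215/2 - q_R, so π_R = (215/2 - q_R)q_R - 14q_R.
The leader's first-order condition 187/2 - 2q_R = 0 yields q_R = 187/4.
Then q_T = (207 - 2·(187/4))/4 = 227/8.
Price P = 211 - 2·(601/8) = 243/4.
Talus's profit: (243/4 - 4)·(227/8) - 292 = 1318.2813.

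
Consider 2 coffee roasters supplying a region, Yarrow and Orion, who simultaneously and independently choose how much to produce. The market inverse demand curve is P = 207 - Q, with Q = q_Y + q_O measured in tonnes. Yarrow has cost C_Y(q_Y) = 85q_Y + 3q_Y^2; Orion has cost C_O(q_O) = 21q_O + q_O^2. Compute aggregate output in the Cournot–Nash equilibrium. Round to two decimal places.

Yarrow's profit: π_Y = (207 - Q)q_Y - (85q_Y + 3q_Y²). Setting ∂π_Y/∂q_Y = 0: 122 - 8q_Y - (q_O) = 0.
Orion's first-order condition: 186 - 4q_O - (q_Y) = 0.
So q_Y = (122 - q_O)/8 and q_O = (186 - q_Y)/4.
Substituting one into the other gives q_Y = 302/31 and q_O = 1366/31.
Total output Q = 302/31 + 1366/31 = 1668/31.

53.81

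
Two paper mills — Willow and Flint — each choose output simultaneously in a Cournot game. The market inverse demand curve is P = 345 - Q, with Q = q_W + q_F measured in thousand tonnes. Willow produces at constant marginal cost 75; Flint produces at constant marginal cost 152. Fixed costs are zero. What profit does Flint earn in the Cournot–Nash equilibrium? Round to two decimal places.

1495.11

Willow's profit: π_W = (345 - Q)q_W - (75q_W). Setting ∂π_W/∂q_W = 0: 270 - 2q_W - (q_F) = 0.
Flint's first-order condition: 193 - 2q_F - (q_W) = 0.
Rearranging gives the reaction functions q_W = (270 - q_F)/2 and q_F = (193 - q_W)/2.
Solving the pair: q_W = 347/3, q_F = 116/3.
Price P = 345 - 463/3 = 572/3.
Flint's profit: (572/3 - 152)·(116/3) = 1495.1111.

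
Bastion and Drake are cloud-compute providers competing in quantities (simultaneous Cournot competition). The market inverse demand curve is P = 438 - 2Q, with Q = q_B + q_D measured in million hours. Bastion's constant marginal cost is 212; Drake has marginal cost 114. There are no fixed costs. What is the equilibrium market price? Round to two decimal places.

254.67

Bastion's profit: π_B = (438 - 2Q)q_B - (212q_B). Setting ∂π_B/∂q_B = 0: 226 - 4q_B - 2(q_D) = 0.
Drake's first-order condition: 324 - 4q_D - 2(q_B) = 0.
Best responses: q_B = (226 - 2q_D)/4, q_D = (324 - 2q_B)/4.
Substituting one into the other gives q_B = 64/3 and q_D = 211/3.
Total output Q = 275/3, so price P = 438 - 2·(275/3) = 764/3.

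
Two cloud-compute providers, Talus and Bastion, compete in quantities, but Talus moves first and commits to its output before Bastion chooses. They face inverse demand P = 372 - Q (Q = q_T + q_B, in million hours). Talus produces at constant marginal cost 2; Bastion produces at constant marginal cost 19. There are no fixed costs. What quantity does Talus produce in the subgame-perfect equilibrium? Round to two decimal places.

193.50

The follower Bastion best-responds to any q_T: π_B = (372 - Q)q_B - 19q_B.
Setting the follower's marginal profit to zero, 353 - q_T - 2q_B = 0, i.e. q_B = (353 - q_T)/2.
Talus substitutes q_B(q_T) into its own profit: π_T = q_T(372 - q_T - (353 - q_T)/2) - 2q_T = (391/2 - (1/2)q_T)q_T - 2q_T.
Maximising: ∂π_T/∂q_T = 387/2 - q_T = 0, giving q_T = 387/2.
Then q_B = (353 - 387/2)/2 = 319/4.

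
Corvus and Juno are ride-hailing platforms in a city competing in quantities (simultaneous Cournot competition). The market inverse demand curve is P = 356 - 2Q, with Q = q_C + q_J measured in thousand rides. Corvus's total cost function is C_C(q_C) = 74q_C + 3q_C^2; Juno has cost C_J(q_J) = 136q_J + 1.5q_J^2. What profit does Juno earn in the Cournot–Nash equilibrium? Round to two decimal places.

2150.54

Corvus's profit: π_C = (356 - 2Q)q_C - (74q_C + 3q_C²). Setting ∂π_C/∂q_C = 0: 282 - 10q_C - 2(q_J) = 0.
Juno's first-order condition: 220 - 7q_J - 2(q_C) = 0.
Rearranging gives the reaction functions q_C = (282 - 2q_J)/10 and q_J = (220 - 2q_C)/7.
Solving the pair: q_C = 767/33, q_J = 818/33.
Price P = 356 - 2·(1585/33) = 259.9394.
Juno's profit: 259.9394·(818/33) - 136·(818/33) - (3/2)(818/33)² = 2150.5363.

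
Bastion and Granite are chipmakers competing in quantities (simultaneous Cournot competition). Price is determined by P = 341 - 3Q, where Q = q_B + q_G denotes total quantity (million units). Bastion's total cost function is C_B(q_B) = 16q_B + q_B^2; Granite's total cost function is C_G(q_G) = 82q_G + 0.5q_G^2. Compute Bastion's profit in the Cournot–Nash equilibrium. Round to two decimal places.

4063.38

Bastion's profit: π_B = (341 - 3Q)q_B - (16q_B + q_B²). Setting ∂π_B/∂q_B = 0: 325 - 8q_B - 3(q_G) = 0.
Granite's first-order condition: 259 - 7q_G - 3(q_B) = 0.
Best responses: q_B = (325 - 3q_G)/8, q_G = (259 - 3q_B)/7.
Solving the pair: q_B = 1498/47, q_G = 1097/47.
Price P = 341 - 3·55.2128 = 175.3617.
Bastion's profit: 175.3617·(1498/47) - 16·(1498/47) - (1498/47)² = 4063.3843.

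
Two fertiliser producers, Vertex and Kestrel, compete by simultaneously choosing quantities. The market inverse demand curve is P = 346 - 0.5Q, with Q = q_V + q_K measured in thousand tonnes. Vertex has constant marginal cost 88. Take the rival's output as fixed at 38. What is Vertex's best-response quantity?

With the rival's output fixed at 38, Vertex's profit is π_V = (346 - (1/2)·38 - (1/2)q_V)q_V - (88q_V) = (327 - (1/2)q_V)q_V - (88q_V).
∂π_V/∂q_V = 239 - q_V = 0, so q_V = 239.

239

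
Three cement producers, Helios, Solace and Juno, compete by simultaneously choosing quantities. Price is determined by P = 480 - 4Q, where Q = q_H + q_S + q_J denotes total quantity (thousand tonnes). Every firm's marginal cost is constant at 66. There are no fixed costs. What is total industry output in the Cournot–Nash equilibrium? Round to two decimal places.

77.63

Each firm earns π_i = (480 - 4Q)q_i - 66q_i.
First-order condition (treating rivals' output as given): 414 - 8q_i - 4·Σ_{j≠i} q_j = 0.
With identical firms every q_j equals q_i, so Σ_{j≠i} q_j = 2q_i and 414 = 16q_i, giving q_i = 207/8.
Total output Q = 207/8 + 207/8 + 207/8 = 621/8.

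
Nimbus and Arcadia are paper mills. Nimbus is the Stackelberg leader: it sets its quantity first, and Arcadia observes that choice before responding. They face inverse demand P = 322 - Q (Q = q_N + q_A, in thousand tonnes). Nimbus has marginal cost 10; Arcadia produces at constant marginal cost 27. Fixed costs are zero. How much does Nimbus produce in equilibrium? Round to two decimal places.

Solve by backward induction. Given q_N, the follower Arcadia maximises π_A = (322 - q_N - q_A)q_A - 27q_A.
Follower FOC: 295 - q_N - 2q_A = 0, so q_A(q_N) = (295 - q_N)/2.
Nimbus substitutes q_A(q_N) into its own profit: π_N = q_N(322 - q_N - (295 - q_N)/2) - 10q_N = (349/2 - (1/2)q_N)q_N - 10q_N.
Maximising: ∂π_N/∂q_N = 329/2 - q_N = 0, giving q_N = 329/2.
Then q_A = (295 - 329/2)/2 = 261/4.

164.50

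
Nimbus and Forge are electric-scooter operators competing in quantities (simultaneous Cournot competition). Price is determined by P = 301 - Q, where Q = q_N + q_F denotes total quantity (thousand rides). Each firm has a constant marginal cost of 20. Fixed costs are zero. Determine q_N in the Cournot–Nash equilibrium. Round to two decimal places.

93.67

Each firm earns π_i = (301 - Q)q_i - 20q_i.
Setting ∂π_i/∂q_i = 0 with rivals' quantities fixed: 281 - 2q_i - q_j = 0.
With identical firms every q_j equals q_i, so q_j = q_i and 281 = 3q_i, giving q_i = 281/3.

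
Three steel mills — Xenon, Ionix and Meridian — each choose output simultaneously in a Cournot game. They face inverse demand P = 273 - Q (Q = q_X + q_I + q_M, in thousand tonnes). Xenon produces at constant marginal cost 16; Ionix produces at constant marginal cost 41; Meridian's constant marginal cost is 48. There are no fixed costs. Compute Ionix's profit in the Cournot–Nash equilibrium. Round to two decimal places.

2862.25

Xenon's profit: π_X = (273 - Q)q_X - (16q_X). Setting ∂π_X/∂q_X = 0: 257 - 2q_X - (q_I + q_M) = 0.
Ionix's profit: π_I = (273 - Q)q_I - (41q_I). Setting ∂π_I/∂q_I = 0: 232 - 2q_I - (q_X + q_M) = 0.
Meridian's profit: π_M = (273 - Q)q_M - (48q_M). Setting ∂π_M/∂q_M = 0: 225 - 2q_M - (q_X + q_I) = 0.
Adding the 3 conditions: 714 − 2Q − 2Q = 0, i.e. Q = 357/2.
Back-substituting: q_X = (257 − 357/2) = 157/2, q_I = (232 − 357/2) = 107/2, q_M = (225 − 357/2) = 93/2.
Price P = 273 - 357/2 = 189/2.
Ionix's profit: (189/2 - 41)·(107/2) = 2862.2500.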